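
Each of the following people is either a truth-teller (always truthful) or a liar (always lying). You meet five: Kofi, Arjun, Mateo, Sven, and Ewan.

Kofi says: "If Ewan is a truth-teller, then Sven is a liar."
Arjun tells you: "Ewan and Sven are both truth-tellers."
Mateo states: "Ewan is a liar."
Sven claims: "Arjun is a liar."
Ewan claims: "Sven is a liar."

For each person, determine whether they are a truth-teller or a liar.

Kofi: truth-teller, Arjun: liar, Mateo: truth-teller, Sven: truth-teller, Ewan: liar

Consider Kofi. Suppose Kofi is a liar.
Then no assignment of the remaining roles makes every statement match its speaker's type — contradiction.
So Kofi is a truth-teller.
Consider Arjun. Suppose Arjun is a truth-teller.
Then no assignment of the remaining roles makes every statement match its speaker's type — contradiction.
So Arjun is a liar.
With that fixed, Sven's statement is true, so Sven is a truth-teller.
With that fixed, Ewan's statement is false, so Ewan is a liar.
With that fixed, Mateo's statement is true, so Mateo is a truth-teller.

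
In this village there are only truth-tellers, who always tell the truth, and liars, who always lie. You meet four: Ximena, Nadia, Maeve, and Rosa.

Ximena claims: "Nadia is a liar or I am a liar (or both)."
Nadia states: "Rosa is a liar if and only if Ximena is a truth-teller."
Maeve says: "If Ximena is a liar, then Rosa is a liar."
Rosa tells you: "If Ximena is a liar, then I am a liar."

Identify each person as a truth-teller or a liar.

Ximena: truth-teller, Nadia: liar, Maeve: truth-teller, Rosa: truth-teller

Consider Ximena. Suppose Ximena is a liar.
Then Ximena's own statement would have to be false, but it can't be — contradiction.
So Ximena is a truth-teller.
With that fixed, Maeve's statement is true, so Maeve is a truth-teller.
With that fixed, Rosa's statement is true, so Rosa is a truth-teller.
With that fixed, Nadia's statement is false, so Nadia is a liar.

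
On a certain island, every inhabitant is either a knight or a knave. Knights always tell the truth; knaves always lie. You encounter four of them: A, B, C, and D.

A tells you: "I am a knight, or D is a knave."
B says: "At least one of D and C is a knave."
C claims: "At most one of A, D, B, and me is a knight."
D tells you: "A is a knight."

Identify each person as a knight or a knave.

A: knight, B: knight, C: knave, D: knight

Consider A. Suppose A is a knave.
Then no assignment of the remaining roles makes every statement match its speaker's type — contradiction.
So A is a knight.
With that fixed, D's statement is true, so D is a knight.
With that fixed, C's statement is false, so C is a knave.
With that fixed, B's statement is true, so B is a knight.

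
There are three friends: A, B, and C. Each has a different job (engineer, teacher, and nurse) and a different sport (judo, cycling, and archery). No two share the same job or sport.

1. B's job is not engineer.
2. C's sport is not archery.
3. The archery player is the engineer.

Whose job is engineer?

Clue 1 rules out B for the one with job engineer.
With clues 1–3, C is impossible for the one with job engineer.
That leaves A.

A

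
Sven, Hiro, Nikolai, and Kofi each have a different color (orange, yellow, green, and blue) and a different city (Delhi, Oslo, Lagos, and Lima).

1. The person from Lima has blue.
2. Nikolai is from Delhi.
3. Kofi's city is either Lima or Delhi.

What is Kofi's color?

blue

With clues 1–3, green, orange, and yellow are impossible for Kofi's color.
That leaves blue.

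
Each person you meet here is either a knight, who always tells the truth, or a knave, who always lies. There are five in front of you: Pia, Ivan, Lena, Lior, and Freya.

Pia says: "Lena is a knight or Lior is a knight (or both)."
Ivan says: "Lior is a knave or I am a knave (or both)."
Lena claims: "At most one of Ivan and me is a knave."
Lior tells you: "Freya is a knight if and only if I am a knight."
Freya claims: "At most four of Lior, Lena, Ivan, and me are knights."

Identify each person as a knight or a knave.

Pia: knight, Ivan: knight, Lena: knight, Lior: knave, Freya: knight

Regardless of anyone's role, Freya's statement is true, so Freya is a knight.
Consider Pia. Suppose Pia is a knave.
Then no assignment of the remaining roles makes every statement match its speaker's type — contradiction.
So Pia is a knight.
Consider Ivan. Suppose Ivan is a knave.
Then Ivan's own statement would have to be false, but it can't be — contradiction.
So Ivan is a knight.
With that fixed, Lena's statement is true, so Lena is a knight.
Consider Lior. Suppose Lior is a knight.
Then Ivan's statement comes out false, contradicting Ivan being a knight.
So Lior is a knave.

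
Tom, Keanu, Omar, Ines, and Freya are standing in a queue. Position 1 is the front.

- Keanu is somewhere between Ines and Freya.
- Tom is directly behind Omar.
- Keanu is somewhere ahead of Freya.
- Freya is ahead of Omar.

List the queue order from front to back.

From clue 1: Keanu is in {2,3,4}.
From clues 1–2: Keanu is in {2,4}.
From clues 1–4: Ines → position 1, Keanu → position 2, Freya → position 3, Omar → position 4, Tom → position 5.

Ines, Keanu, Freya, Omar, Tom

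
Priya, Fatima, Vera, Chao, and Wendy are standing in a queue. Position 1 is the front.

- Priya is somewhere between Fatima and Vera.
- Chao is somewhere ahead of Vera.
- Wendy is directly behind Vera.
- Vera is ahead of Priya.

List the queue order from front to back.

From clue 1: Priya is in {2,3,4}.
From clues 1–3: Vera is in {2,4}.
From clues 1–4: Chao → position 1, Vera → position 2, Wendy → position 3, Priya → position 4, Fatima → position 5.

Chao, Vera, Wendy, Priya, Fatima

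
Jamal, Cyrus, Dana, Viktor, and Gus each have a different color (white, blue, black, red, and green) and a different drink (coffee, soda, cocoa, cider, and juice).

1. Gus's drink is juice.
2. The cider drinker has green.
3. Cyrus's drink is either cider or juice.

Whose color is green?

Cyrus

With clues 1–2, Gus is impossible for the one with color green.
With clues 1–3, Dana, Jamal, and Viktor are impossible for the one with color green.
That leaves Cyrus.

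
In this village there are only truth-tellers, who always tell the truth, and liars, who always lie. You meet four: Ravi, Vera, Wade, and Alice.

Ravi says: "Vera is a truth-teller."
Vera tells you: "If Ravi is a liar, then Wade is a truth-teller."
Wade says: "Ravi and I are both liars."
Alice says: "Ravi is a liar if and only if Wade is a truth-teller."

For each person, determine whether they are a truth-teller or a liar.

Ravi: truth-teller, Vera: truth-teller, Wade: liar, Alice: truth-teller

Consider Ravi. Suppose Ravi is a liar.
Then whichever role Wade has, Wade's statement has the wrong truth value — contradiction.
So Ravi is a truth-teller.
With that fixed, Vera's statement is true, so Vera is a truth-teller.
With that fixed, Wade's statement is false, so Wade is a liar.
With that fixed, Alice's statement is true, so Alice is a truth-teller.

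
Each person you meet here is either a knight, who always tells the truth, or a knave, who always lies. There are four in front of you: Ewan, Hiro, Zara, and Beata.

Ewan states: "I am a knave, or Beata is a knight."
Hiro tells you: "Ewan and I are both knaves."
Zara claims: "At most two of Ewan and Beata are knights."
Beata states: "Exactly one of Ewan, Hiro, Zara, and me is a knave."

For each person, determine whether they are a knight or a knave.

Regardless of anyone's role, Zara's statement is true, so Zara is a knight.
Consider Ewan. Suppose Ewan is a knave.
Then Ewan's own statement would have to be false, but it can't be — contradiction.
So Ewan is a knight.
With that fixed, Hiro's statement is false, so Hiro is a knave.
Consider Beata. Suppose Beata is a knave.
Then Ewan's statement comes out false, contradicting Ewan being a knight.
So Beata is a knight.

Ewan: knight, Hiro: knave, Zara: knight, Beata: knight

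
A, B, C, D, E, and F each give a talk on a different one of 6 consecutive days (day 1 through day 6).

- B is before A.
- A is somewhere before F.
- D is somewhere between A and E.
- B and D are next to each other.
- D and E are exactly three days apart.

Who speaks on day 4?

With clues 1–4, E and F are ruled out for day 4.
With clues 1–5, A, B, and C are ruled out for day 4.
So day 4 is D.

D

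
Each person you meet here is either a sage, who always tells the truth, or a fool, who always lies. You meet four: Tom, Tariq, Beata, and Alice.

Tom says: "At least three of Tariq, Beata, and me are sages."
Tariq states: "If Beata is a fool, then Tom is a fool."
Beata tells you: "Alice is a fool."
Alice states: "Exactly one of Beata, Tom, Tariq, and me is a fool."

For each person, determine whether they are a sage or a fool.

Consider Tom. Suppose Tom is a sage.
Then no assignment of the remaining roles makes every statement match its speaker's type — contradiction.
So Tom is a fool.
With that fixed, Tariq's statement is true, so Tariq is a sage.
Consider Beata. Suppose Beata is a fool.
Then no assignment of the remaining roles makes every statement match its speaker's type — contradiction.
So Beata is a sage.
Consider Alice. Suppose Alice is a sage.
Then Beata's statement comes out false, contradicting Beata being a sage.
So Alice is a fool.

Tom: fool, Tariq: sage, Beata: sage, Alice: fool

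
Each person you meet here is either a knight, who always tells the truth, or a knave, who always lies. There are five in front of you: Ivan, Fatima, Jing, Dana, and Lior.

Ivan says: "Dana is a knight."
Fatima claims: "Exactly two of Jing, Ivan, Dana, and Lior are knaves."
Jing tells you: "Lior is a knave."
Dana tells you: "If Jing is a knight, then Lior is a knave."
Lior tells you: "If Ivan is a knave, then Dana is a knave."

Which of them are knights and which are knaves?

Ivan: knight, Fatima: knave, Jing: knave, Dana: knight, Lior: knight

Consider Ivan. Suppose Ivan is a knave.
Then no assignment of the remaining roles makes every statement match its speaker's type — contradiction.
So Ivan is a knight.
With that fixed, Lior's statement is true, so Lior is a knight.
With that fixed, Jing's statement is false, so Jing is a knave.
With that fixed, Dana's statement is true, so Dana is a knight.
With that fixed, Fatima's statement is false, so Fatima is a knave.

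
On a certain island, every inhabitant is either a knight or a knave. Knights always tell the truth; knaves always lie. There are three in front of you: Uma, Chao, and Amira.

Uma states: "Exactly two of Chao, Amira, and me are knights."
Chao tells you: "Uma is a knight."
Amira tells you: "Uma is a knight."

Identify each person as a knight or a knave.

Uma: knave, Chao: knave, Amira: knave

Consider Uma. Suppose Uma is a knight.
Then no assignment of the remaining roles makes every statement match its speaker's type — contradiction.
So Uma is a knave.
With that fixed, Chao's statement is false, so Chao is a knave.
With that fixed, Amira's statement is false, so Amira is a knave.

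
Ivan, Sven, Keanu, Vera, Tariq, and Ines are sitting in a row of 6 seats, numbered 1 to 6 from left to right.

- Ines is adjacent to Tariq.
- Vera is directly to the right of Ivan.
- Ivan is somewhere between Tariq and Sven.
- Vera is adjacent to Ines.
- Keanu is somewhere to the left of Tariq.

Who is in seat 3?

Ivan

With clues 1–3, Sven is ruled out for seat 3.
With clues 1–4, Ines, Keanu, and Tariq are ruled out for seat 3.
With clues 1–5, Vera is ruled out for seat 3.
So seat 3 is Ivan.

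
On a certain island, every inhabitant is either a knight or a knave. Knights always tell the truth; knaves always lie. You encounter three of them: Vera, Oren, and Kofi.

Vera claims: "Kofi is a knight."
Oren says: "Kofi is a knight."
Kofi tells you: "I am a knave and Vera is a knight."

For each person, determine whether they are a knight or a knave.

Consider Vera. Suppose Vera is a knight.
Then whichever role Kofi has, Kofi's statement has the wrong truth value — contradiction.
So Vera is a knave.
With that fixed, Kofi's statement is false, so Kofi is a knave.
With that fixed, Oren's statement is false, so Oren is a knave.

Vera: knave, Oren: knave, Kofi: knave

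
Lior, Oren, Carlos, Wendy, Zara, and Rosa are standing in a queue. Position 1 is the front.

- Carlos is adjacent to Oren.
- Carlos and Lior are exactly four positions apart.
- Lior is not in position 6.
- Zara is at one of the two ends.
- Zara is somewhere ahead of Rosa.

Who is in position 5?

With clues 1–3, Rosa, Wendy, and Zara are ruled out for position 5.
With clues 1–5, Carlos and Lior are ruled out for position 5.
So position 5 is Oren.

Oren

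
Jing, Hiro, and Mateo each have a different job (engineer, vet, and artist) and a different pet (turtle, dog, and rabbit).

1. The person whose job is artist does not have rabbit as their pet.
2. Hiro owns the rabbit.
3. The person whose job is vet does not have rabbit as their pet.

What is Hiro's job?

With clues 1–2, artist is impossible for Hiro's job.
With clues 1–3, vet is impossible for Hiro's job.
That leaves engineer.

engineer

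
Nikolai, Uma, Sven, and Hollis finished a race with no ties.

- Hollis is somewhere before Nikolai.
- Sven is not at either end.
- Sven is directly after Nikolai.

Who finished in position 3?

Sven

With clues 1–3, Hollis, Nikolai, and Uma are ruled out for place 3.
So place 3 is Sven.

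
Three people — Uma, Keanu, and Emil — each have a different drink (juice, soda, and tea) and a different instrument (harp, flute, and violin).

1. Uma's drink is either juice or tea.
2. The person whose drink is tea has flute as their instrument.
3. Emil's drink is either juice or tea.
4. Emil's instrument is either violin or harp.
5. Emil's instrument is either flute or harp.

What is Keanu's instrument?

With clues 1–3, flute is impossible for Keanu's instrument.
With clues 1–5, harp is impossible for Keanu's instrument.
That leaves violin.

violin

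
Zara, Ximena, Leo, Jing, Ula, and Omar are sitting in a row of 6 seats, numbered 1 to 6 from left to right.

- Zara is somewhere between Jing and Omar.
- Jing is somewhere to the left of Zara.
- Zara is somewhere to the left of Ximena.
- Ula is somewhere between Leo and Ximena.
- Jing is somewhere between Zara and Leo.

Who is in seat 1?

With clue 1, Zara is ruled out for seat 1.
With clues 1–2, Omar is ruled out for seat 1.
With clues 1–3, Ximena is ruled out for seat 1.
With clues 1–4, Ula is ruled out for seat 1.
With clues 1–5, Jing is ruled out for seat 1.
So seat 1 is Leo.

Leo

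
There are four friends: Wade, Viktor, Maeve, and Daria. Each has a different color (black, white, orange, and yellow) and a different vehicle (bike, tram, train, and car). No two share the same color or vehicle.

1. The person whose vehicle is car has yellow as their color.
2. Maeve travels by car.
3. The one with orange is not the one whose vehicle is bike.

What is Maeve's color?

With clues 1–2, black, orange, and white are impossible for Maeve's color.
That leaves yellow.

yellow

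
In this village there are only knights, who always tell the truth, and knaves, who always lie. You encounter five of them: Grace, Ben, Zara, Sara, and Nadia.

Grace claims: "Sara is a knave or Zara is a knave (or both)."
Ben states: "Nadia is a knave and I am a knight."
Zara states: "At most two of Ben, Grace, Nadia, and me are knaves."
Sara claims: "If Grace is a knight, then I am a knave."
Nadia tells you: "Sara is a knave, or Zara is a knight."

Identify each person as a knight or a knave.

Grace: knave, Ben: knave, Zara: knight, Sara: knight, Nadia: knight

Consider Grace. Suppose Grace is a knight.
Then whichever role Sara has, Sara's statement has the wrong truth value — contradiction.
So Grace is a knave.
With that fixed, Sara's statement is true, so Sara is a knight.
Consider Ben. Suppose Ben is a knight.
Then no assignment of the remaining roles makes every statement match its speaker's type — contradiction.
So Ben is a knave.
Consider Zara. Suppose Zara is a knave.
Then Grace's statement comes out true, contradicting Grace being a knave.
So Zara is a knight.
With that fixed, Nadia's statement is true, so Nadia is a knight.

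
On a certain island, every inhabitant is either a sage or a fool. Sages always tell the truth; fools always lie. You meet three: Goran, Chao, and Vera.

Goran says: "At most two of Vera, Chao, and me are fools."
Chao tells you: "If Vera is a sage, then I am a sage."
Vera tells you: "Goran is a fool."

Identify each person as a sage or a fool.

Goran: sage, Chao: sage, Vera: fool

Consider Goran. Suppose Goran is a fool.
Then no assignment of the remaining roles makes every statement match its speaker's type — contradiction.
So Goran is a sage.
With that fixed, Vera's statement is false, so Vera is a fool.
With that fixed, Chao's statement is true, so Chao is a sage.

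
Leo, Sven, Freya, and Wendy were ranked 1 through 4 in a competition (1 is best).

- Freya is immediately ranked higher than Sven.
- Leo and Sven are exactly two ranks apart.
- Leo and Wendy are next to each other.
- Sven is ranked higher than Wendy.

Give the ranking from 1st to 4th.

Freya, Sven, Wendy, Leo

From clue 1: Sven is in {2,3,4}.
From clues 1–2: Leo is in {1,2,4}.
From clues 1–3: Leo is in {2,4}.
From clues 1–4: Freya → rank 1, Sven → rank 2, Wendy → rank 3, Leo → rank 4.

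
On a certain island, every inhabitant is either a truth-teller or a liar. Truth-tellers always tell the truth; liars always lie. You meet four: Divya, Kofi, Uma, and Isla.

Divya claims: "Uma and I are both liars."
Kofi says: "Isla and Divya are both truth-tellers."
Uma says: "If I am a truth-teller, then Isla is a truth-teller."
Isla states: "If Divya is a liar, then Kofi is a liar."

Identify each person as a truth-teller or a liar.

Divya: liar, Kofi: liar, Uma: truth-teller, Isla: truth-teller

Consider Divya. Suppose Divya is a truth-teller.
Then Divya's own statement would have to be true, but it can't be — contradiction.
So Divya is a liar.
With that fixed, Kofi's statement is false, so Kofi is a liar.
With that fixed, Isla's statement is true, so Isla is a truth-teller.
With that fixed, Uma's statement is true, so Uma is a truth-teller.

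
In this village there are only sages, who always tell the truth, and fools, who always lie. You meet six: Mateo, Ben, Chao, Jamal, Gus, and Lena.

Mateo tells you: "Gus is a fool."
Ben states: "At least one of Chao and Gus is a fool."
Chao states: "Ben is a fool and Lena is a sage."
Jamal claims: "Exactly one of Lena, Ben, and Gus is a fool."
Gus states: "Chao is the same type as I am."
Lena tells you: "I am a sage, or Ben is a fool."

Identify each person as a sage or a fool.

Consider Mateo. Suppose Mateo is a sage.
Then no assignment of the remaining roles makes every statement match its speaker's type — contradiction.
So Mateo is a fool.
Consider Ben. Suppose Ben is a sage.
Then no assignment of the remaining roles makes every statement match its speaker's type — contradiction.
So Ben is a fool.
With that fixed, Lena's statement is true, so Lena is a sage.
With that fixed, Chao's statement is true, so Chao is a sage.
Consider Jamal. Suppose Jamal is a fool.
Then no assignment of the remaining roles makes every statement match its speaker's type — contradiction.
So Jamal is a sage.
Consider Gus. Suppose Gus is a fool.
Then Mateo's statement comes out true, contradicting Mateo being a fool.
So Gus is a sage.

Mateo: fool, Ben: fool, Chao: sage, Jamal: sage, Gus: sage, Lena: sage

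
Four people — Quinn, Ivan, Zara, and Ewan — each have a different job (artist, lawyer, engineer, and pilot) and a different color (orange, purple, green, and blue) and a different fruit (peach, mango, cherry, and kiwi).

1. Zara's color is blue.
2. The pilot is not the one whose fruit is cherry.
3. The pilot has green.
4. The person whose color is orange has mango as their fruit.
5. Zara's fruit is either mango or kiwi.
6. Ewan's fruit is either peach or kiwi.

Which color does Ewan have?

Clue 1 rules out blue for Ewan's color.
With clues 1–6, orange and purple are impossible for Ewan's color.
That leaves green.

green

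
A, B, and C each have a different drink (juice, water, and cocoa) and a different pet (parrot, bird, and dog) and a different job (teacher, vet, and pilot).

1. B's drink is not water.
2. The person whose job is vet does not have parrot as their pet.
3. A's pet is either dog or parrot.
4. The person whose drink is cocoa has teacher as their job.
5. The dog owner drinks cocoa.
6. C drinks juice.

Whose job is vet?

With clues 1–5, A is impossible for the one with job vet.
With clues 1–6, B is impossible for the one with job vet.
That leaves C.

C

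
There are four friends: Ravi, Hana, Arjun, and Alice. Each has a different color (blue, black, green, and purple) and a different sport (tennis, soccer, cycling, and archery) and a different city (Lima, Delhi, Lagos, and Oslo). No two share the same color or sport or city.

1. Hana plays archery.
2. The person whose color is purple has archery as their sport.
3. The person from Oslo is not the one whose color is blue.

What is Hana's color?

purple

With clues 1–2, black, blue, and green are impossible for Hana's color.
That leaves purple.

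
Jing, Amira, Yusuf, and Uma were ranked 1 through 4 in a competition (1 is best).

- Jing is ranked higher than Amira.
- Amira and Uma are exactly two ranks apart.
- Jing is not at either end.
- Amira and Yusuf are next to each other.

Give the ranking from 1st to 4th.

From clue 1: Jing is in {1,2,3}.
From clues 1–3: Jing is in {2,3}.
From clues 1–4: Uma → rank 1, Jing → rank 2, Amira → rank 3, Yusuf → rank 4.

Uma, Jing, Amira, Yusuf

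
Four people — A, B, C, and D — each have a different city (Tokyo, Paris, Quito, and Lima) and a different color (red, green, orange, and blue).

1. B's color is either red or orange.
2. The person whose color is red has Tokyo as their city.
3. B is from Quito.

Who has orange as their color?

B

With clues 1–3, A, C, and D are impossible for the one with color orange.
That leaves B.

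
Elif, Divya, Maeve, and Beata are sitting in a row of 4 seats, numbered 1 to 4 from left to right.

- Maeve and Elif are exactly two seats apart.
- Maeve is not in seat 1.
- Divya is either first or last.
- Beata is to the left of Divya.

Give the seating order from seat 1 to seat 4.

From clues 1–2: Elif is in {1,2,4}.
From clues 1–3: Divya is in {1,4}.
From clues 1–4: Elif → seat 1, Beata → seat 2, Maeve → seat 3, Divya → seat 4.

Elif, Beata, Maeve, Divya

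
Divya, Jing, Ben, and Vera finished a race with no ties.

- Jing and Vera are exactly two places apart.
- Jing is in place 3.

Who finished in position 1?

With clues 1–2, Ben, Divya, and Jing are ruled out for place 1.
So place 1 is Vera.

Vera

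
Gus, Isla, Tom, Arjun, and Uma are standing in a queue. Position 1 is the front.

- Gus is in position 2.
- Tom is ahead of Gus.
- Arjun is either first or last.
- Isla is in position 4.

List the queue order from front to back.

Tom, Gus, Uma, Isla, Arjun

From clue 1: Gus → position 2.
From clues 1–2: Tom → position 1.
From clues 1–3: Arjun → position 5.
From clues 1–4: Uma → position 3, Isla → position 4.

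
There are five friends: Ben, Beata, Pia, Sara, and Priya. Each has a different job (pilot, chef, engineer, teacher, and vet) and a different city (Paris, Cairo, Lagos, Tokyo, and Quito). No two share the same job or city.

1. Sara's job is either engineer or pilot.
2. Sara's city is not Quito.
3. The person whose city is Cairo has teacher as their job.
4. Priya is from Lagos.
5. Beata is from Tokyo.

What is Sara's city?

With clues 1–2, Quito is impossible for Sara's city.
With clues 1–3, Cairo is impossible for Sara's city.
With clues 1–4, Lagos is impossible for Sara's city.
With clues 1–5, Tokyo is impossible for Sara's city.
That leaves Paris.

Paris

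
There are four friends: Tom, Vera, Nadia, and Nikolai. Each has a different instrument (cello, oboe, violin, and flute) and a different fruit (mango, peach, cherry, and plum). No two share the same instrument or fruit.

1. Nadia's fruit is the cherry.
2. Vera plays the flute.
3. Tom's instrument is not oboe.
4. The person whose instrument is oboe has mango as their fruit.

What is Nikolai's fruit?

mango

Clue 1 rules out cherry for Nikolai's fruit.
With clues 1–4, peach and plum are impossible for Nikolai's fruit.
That leaves mango.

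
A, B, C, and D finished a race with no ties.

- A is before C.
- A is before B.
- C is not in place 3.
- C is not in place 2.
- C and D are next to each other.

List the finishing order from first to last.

A, B, D, C

From clue 1: A is in {1,2,3}.
From clues 1–2: A is in {1,2}.
From clues 1–4: C → place 4.
From clues 1–5: A → place 1, B → place 2, D → place 3.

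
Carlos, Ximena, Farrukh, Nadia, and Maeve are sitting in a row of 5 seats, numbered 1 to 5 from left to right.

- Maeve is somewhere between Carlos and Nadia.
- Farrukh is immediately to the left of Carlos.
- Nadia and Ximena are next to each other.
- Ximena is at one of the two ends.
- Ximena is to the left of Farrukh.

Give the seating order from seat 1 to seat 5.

Ximena, Nadia, Maeve, Farrukh, Carlos

From clue 1: Maeve is in {2,3,4}.
From clues 1–3: Maeve → seat 3.
From clues 1–4: Carlos is in {2,5}.
From clues 1–5: Ximena → seat 1, Nadia → seat 2, Farrukh → seat 4, Carlos → seat 5.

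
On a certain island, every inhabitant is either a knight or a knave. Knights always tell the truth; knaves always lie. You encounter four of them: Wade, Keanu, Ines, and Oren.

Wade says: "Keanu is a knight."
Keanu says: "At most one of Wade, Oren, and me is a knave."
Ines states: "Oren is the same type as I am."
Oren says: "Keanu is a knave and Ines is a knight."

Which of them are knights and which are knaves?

Wade: knave, Keanu: knave, Ines: knight, Oren: knight

Consider Wade. Suppose Wade is a knight.
Then no assignment of the remaining roles makes every statement match its speaker's type — contradiction.
So Wade is a knave.
Consider Keanu. Suppose Keanu is a knight.
Then Wade's statement comes out true, contradicting Wade being a knave.
So Keanu is a knave.
Consider Ines. Suppose Ines is a knave.
Then no assignment of the remaining roles makes every statement match its speaker's type — contradiction.
So Ines is a knight.
With that fixed, Oren's statement is true, so Oren is a knight.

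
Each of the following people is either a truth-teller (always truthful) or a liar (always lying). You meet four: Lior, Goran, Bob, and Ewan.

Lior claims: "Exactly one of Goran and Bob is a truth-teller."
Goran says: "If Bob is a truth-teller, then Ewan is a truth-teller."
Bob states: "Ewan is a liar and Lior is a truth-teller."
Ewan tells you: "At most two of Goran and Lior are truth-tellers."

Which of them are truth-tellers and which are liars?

Regardless of anyone's role, Ewan's statement is true, so Ewan is a truth-teller.
With that fixed, Goran's statement is true, so Goran is a truth-teller.
With that fixed, Bob's statement is false, so Bob is a liar.
With that fixed, Lior's statement is true, so Lior is a truth-teller.

Lior: truth-teller, Goran: truth-teller, Bob: liar, Ewan: truth-teller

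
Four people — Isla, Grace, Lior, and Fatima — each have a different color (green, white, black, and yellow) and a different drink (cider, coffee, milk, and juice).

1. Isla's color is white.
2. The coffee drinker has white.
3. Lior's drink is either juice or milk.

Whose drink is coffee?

Isla

With clues 1–2, Fatima, Grace, and Lior are impossible for the one with drink coffee.
That leaves Isla.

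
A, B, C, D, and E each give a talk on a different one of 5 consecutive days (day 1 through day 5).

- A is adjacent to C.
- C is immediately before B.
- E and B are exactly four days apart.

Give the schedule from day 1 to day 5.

E, D, A, C, B

From clues 1–2: A is in {1,2,3}.
From clues 1–3: E → day 1, D → day 2, A → day 3, C → day 4, B → day 5.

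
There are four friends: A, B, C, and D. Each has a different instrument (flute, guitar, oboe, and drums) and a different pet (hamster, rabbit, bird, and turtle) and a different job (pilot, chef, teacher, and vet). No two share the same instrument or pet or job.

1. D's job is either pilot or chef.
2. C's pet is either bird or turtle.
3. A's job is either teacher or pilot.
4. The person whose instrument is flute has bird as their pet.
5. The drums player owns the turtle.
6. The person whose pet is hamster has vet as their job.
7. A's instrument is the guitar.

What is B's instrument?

oboe

With clues 1–6, drums and flute are impossible for B's instrument.
With clues 1–7, guitar is impossible for B's instrument.
That leaves oboe.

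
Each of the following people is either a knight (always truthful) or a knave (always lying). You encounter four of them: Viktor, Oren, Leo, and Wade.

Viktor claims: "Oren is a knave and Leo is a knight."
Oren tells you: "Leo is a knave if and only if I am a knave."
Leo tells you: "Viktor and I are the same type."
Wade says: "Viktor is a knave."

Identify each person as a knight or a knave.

Viktor: knight, Oren: knave, Leo: knight, Wade: knave

Consider Viktor. Suppose Viktor is a knave.
Then whichever role Leo has, Leo's statement has the wrong truth value — contradiction.
So Viktor is a knight.
With that fixed, Wade's statement is false, so Wade is a knave.
Consider Oren. Suppose Oren is a knight.
Then Viktor's statement comes out false, contradicting Viktor being a knight.
So Oren is a knave.
Consider Leo. Suppose Leo is a knave.
Then Viktor's statement comes out false, contradicting Viktor being a knight.
So Leo is a knight.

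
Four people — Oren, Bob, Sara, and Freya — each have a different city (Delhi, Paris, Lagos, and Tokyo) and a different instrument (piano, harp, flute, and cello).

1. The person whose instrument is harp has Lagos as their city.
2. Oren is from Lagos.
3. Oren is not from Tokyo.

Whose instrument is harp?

Oren

With clues 1–2, Bob, Freya, and Sara are impossible for the one with instrument harp.
That leaves Oren.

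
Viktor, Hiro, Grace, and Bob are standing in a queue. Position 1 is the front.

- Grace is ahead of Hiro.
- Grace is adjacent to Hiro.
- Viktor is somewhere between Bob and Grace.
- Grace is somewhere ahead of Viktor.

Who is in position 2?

Hiro

With clues 1–3, Bob and Grace are ruled out for position 2.
With clues 1–4, Viktor is ruled out for position 2.
So position 2 is Hiro.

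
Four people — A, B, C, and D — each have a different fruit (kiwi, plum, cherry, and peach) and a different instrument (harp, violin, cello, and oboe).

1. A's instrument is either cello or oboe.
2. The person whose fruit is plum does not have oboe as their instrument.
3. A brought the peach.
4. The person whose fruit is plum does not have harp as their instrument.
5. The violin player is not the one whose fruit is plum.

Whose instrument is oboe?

With clues 1–5, B, C, and D are impossible for the one with instrument oboe.
That leaves A.

A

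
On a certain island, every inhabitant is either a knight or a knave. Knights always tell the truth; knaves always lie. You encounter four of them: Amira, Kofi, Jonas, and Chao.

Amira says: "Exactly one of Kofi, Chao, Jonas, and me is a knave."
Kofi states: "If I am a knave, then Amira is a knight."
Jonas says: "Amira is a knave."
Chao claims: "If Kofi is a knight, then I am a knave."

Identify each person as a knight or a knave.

Consider Amira. Suppose Amira is a knight.
Then no assignment of the remaining roles makes every statement match its speaker's type — contradiction.
So Amira is a knave.
With that fixed, Jonas's statement is true, so Jonas is a knight.
Consider Kofi. Suppose Kofi is a knight.
Then whichever role Chao has, Chao's statement has the wrong truth value — contradiction.
So Kofi is a knave.
With that fixed, Chao's statement is true, so Chao is a knight.

Amira: knave, Kofi: knave, Jonas: knight, Chao: knight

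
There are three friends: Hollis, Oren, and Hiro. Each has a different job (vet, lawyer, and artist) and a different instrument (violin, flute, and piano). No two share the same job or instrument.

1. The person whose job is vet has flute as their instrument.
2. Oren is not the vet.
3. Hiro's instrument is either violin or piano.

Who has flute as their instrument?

Hollis

With clues 1–2, Oren is impossible for the one with instrument flute.
With clues 1–3, Hiro is impossible for the one with instrument flute.
That leaves Hollis.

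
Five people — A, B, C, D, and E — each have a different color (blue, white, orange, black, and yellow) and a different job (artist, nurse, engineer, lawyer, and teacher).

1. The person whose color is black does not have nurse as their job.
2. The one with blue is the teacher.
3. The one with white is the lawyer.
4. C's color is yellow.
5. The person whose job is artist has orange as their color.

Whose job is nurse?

With clues 1–5, A, B, D, and E are impossible for the one with job nurse.
That leaves C.

C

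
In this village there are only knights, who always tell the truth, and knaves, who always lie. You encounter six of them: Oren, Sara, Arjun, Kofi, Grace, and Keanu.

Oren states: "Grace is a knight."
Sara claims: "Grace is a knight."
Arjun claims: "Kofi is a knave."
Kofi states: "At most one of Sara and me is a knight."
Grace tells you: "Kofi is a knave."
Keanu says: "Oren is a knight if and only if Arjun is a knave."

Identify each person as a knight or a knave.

Consider Oren. Suppose Oren is a knight.
Then no assignment of the remaining roles makes every statement match its speaker's type — contradiction.
So Oren is a knave.
Consider Sara. Suppose Sara is a knight.
Then whichever role Kofi has, Kofi's statement has the wrong truth value — contradiction.
So Sara is a knave.
With that fixed, Kofi's statement is true, so Kofi is a knight.
With that fixed, Grace's statement is false, so Grace is a knave.
With that fixed, Arjun's statement is false, so Arjun is a knave.
With that fixed, Keanu's statement is false, so Keanu is a knave.

Oren: knave, Sara: knave, Arjun: knave, Kofi: knight, Grace: knave, Keanu: knave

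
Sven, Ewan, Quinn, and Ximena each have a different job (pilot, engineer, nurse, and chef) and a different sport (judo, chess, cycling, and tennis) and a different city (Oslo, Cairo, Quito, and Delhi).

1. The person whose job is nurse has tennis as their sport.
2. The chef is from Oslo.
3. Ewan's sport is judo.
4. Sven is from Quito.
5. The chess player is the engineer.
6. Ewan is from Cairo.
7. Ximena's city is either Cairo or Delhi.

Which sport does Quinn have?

cycling

With clues 1–3, judo is impossible for Quinn's sport.
With clues 1–7, chess and tennis are impossible for Quinn's sport.
That leaves cycling.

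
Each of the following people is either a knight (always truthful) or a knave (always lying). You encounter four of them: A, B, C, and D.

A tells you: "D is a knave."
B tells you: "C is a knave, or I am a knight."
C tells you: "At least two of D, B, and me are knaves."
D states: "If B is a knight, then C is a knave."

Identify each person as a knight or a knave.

A: knave, B: knight, C: knave, D: knight

Consider A. Suppose A is a knight.
Then no assignment of the remaining roles makes every statement match its speaker's type — contradiction.
So A is a knave.
Consider B. Suppose B is a knave.
Then no assignment of the remaining roles makes every statement match its speaker's type — contradiction.
So B is a knight.
Consider C. Suppose C is a knight.
Then C's own statement would have to be true, but it can't be — contradiction.
So C is a knave.
With that fixed, D's statement is true, so D is a knight.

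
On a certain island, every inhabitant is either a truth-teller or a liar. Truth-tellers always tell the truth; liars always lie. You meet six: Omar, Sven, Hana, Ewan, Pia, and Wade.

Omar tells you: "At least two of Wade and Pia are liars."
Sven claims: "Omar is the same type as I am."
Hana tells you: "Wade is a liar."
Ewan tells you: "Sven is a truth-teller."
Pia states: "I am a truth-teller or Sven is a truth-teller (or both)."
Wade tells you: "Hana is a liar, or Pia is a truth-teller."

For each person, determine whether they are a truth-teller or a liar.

Omar: truth-teller, Sven: liar, Hana: truth-teller, Ewan: liar, Pia: liar, Wade: liar

Consider Omar. Suppose Omar is a liar.
Then whichever role Sven has, Sven's statement has the wrong truth value — contradiction.
So Omar is a truth-teller.
Consider Sven. Suppose Sven is a truth-teller.
Then no assignment of the remaining roles makes every statement match its speaker's type — contradiction.
So Sven is a liar.
With that fixed, Ewan's statement is false, so Ewan is a liar.
Consider Hana. Suppose Hana is a liar.
Then no assignment of the remaining roles makes every statement match its speaker's type — contradiction.
So Hana is a truth-teller.
Consider Pia. Suppose Pia is a truth-teller.
Then Omar's statement comes out false, contradicting Omar being a truth-teller.
So Pia is a liar.
With that fixed, Wade's statement is false, so Wade is a liar.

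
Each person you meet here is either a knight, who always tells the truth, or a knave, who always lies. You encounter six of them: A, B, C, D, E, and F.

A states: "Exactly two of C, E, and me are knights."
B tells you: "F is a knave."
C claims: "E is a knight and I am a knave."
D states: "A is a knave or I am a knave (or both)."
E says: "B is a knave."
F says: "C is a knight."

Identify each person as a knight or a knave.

Consider A. Suppose A is a knight.
Then whichever role D has, D's statement has the wrong truth value — contradiction.
So A is a knave.
With that fixed, D's statement is true, so D is a knight.
Consider B. Suppose B is a knave.
Then no assignment of the remaining roles makes every statement match its speaker's type — contradiction.
So B is a knight.
With that fixed, E's statement is false, so E is a knave.
With that fixed, C's statement is false, so C is a knave.
With that fixed, F's statement is false, so F is a knave.

A: knave, B: knight, C: knave, D: knight, E: knave, F: knave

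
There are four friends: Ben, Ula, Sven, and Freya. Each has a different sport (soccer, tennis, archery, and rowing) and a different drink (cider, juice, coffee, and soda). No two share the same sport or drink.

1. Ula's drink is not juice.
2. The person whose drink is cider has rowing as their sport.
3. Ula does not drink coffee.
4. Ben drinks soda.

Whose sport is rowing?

Ula

With clues 1–4, Ben, Freya, and Sven are impossible for the one with sport rowing.
That leaves Ula.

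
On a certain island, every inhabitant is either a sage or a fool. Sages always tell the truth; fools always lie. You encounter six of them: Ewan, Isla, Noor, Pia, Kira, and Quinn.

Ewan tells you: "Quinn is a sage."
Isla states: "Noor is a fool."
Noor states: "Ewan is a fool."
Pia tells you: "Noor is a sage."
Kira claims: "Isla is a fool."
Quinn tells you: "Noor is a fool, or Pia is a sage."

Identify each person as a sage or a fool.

Consider Ewan. Suppose Ewan is a fool.
Then no assignment of the remaining roles makes every statement match its speaker's type — contradiction.
So Ewan is a sage.
With that fixed, Noor's statement is false, so Noor is a fool.
With that fixed, Pia's statement is false, so Pia is a fool.
With that fixed, Quinn's statement is true, so Quinn is a sage.
With that fixed, Isla's statement is true, so Isla is a sage.
With that fixed, Kira's statement is false, so Kira is a fool.

Ewan: sage, Isla: sage, Noor: fool, Pia: fool, Kira: fool, Quinn: sage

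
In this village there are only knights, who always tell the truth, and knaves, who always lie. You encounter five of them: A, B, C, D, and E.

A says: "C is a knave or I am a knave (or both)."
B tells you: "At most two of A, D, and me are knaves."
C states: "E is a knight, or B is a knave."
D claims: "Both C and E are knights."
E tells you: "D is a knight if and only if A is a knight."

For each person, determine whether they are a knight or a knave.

A: knight, B: knight, C: knave, D: knave, E: knave

Consider A. Suppose A is a knave.
Then A's own statement would have to be false, but it can't be — contradiction.
So A is a knight.
With that fixed, B's statement is true, so B is a knight.
Consider C. Suppose C is a knight.
Then A's statement comes out false, contradicting A being a knight.
So C is a knave.
With that fixed, D's statement is false, so D is a knave.
With that fixed, E's statement is false, so E is a knave.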